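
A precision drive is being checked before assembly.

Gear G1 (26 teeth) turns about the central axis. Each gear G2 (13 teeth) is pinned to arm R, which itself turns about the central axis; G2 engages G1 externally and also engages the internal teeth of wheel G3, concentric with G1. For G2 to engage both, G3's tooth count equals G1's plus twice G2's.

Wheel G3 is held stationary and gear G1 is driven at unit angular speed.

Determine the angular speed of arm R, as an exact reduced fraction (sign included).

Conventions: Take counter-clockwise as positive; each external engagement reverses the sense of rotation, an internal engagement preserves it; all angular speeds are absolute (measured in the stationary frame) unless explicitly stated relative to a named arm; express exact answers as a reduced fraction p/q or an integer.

1/3

class = planetary set [G3 = 26+2·13 = 52; Willis about the carrier]
ring teeth: 26 + 2·13 = 52
26(ω_sun−ω_arm) = −52(ω_ring−ω_arm),  ω_ring = 0, ω_sun = 1
26(1−ω_arm) = −52(0−ω_arm)  ⇒  78·ω_arm = 26  ⇒  ω_arm = 1/3
exact speed ratio = 1/3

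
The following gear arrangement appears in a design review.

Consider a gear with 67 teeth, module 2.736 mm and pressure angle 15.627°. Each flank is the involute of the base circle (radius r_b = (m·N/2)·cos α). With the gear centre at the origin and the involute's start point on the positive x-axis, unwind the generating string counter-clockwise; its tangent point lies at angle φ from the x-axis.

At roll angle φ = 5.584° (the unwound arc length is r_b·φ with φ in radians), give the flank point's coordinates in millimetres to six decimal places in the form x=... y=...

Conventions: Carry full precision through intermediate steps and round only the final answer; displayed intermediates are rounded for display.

recognized (one wheel, involute flank): single-mesh tooth geometry, m = 2.736, N = 67
pitch radius r_p = m·N/2 = 2.736·67/2 = 91.656000
base radius r_b = r_p·cos α = 91.656000·cos 15.627° = 88.268003
roll angle φ = 5.584° = 0.09745919 rad
x = r_b·(cos φ + φ·sin φ) = 88.686206
y = r_b·(sin φ − φ·cos φ) = 0.027211

x=88.686206 y=0.027211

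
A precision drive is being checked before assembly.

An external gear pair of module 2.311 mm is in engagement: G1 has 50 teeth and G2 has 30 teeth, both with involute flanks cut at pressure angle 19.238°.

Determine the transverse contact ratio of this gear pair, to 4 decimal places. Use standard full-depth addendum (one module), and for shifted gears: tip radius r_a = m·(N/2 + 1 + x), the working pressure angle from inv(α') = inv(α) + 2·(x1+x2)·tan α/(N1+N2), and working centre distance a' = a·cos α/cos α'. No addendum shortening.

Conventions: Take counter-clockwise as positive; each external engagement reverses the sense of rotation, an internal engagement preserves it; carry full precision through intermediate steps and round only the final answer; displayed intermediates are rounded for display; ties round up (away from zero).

1.7421

recognized (one external pair, fixed centres): single-mesh tooth geometry, m = 2.311, N1 = 50, N2 = 30
base radii: r_b1 = 54.548731, r_b2 = 32.729239
tip radii: r_a1 = 60.086000, r_a2 = 36.976000
no profile shift: α' = α, a' = a
action lengths: √(r_a1²−r_b1²) = 25.194509, √(r_a2²−r_b2²) = 17.205275
base pitch p_b = π·m·cos α = 6.854796
CR = (25.194509 + 17.205275 − 92.440000·sin 19.23800°)/6.854796 = 1.742059
contact ratio ≈ 1.7421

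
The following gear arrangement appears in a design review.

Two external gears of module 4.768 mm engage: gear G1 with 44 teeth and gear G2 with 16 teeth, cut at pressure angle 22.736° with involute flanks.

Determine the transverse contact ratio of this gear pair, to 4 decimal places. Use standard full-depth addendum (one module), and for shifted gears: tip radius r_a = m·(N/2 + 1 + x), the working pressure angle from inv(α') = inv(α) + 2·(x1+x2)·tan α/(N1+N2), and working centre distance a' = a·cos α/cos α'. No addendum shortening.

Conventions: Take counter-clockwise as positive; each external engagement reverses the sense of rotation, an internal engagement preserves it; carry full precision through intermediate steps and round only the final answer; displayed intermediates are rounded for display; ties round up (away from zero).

recognized (one external pair, fixed centres): single-mesh tooth geometry, m = 4.768, N1 = 44, N2 = 16
base radii: r_b1 = 96.745102, r_b2 = 35.180037
tip radii: r_a1 = 109.664000, r_a2 = 42.912000
no profile shift: α' = α, a' = a
action lengths: √(r_a1²−r_b1²) = 51.638921, √(r_a2²−r_b2²) = 24.572439
base pitch p_b = π·m·cos α = 13.815168
CR = (51.638921 + 24.572439 − 143.040000·sin 22.73600°)/13.815168 = 1.514890
contact ratio ≈ 1.5149

1.5149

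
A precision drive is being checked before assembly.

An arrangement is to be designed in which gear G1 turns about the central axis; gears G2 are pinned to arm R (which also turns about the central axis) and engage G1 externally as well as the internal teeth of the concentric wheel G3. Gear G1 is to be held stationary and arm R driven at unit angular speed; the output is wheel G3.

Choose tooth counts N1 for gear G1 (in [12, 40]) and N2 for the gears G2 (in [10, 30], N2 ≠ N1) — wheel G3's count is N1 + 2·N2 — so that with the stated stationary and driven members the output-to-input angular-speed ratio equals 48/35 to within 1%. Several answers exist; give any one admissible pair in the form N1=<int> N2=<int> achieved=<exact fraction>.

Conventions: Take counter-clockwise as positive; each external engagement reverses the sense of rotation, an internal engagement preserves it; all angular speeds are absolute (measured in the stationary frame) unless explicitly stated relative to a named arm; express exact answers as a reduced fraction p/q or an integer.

N1=13 N2=11 achieved=48/35

design class (target 48/35): planetary set
Willis with ω_sun = 0: ω_ring/ω_arm = (N1+N3)/N3; set equal to 48/35  ⇒  N3/N1 = 1/(48/35 − 1) = 35/13
N3 = N1 + 2·N2  ⇒  N2/N1 = (N3/N1 − 1)/2 = (35/13 − 1)/2 = 11/13
smallest multiple with N1 ≥ 12 and N2 ≥ 10: k = 1  ⇒  N1 = 1·13 = 13, N2 = 1·11 = 11 (N1 ≤ 40, N2 ≤ 30, N2 ≠ N1 ✓), N3 = 13 + 2·11 = 35
check: (N1+N3)/N3 with N1 = 13, N3 = 35 gives 48/35; |achieved − target| = 0 ≤ 12/875 ✓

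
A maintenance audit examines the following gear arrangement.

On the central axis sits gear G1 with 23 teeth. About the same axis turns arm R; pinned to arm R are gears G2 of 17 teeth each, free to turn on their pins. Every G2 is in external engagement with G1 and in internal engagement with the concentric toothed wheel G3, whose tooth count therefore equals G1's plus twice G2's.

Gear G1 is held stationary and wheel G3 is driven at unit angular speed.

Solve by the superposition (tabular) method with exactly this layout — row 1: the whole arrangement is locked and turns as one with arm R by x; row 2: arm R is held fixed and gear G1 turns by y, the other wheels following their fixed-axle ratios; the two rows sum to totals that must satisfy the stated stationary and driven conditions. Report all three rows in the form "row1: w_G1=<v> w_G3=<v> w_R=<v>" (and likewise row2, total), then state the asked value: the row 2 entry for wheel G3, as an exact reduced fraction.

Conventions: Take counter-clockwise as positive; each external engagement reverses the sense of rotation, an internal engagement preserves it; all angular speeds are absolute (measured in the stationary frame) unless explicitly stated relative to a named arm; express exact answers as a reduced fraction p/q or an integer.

row1: w_G1=57/80 w_G3=57/80 w_R=57/80
row2: w_G1=-57/80 w_G3=23/80 w_R=0
total: w_G1=0 w_G3=1 w_R=57/80
asked value: 23/80

recognized (axles ride arm R): planetary set, 23/17/57 teeth
superposition row 1 [locked train]: every member turns x
row 2: sun turns y, ring = −(23/57)·y, arm 0
boundary: total ω_sun = x + y = 0 and total ω_ring = x − (23/57)·y = 1  ⇒  y = -57/80, x = 57/80
row 2 ring = −(23/57)·(-57/80) = 23/80
totals (row 1 + row 2): sun 57/80 + (-57/80) = 0, ring 57/80 + 23/80 = 1, arm 57/80 + 0 = 57/80
asked cell (row2, ring) = 23/80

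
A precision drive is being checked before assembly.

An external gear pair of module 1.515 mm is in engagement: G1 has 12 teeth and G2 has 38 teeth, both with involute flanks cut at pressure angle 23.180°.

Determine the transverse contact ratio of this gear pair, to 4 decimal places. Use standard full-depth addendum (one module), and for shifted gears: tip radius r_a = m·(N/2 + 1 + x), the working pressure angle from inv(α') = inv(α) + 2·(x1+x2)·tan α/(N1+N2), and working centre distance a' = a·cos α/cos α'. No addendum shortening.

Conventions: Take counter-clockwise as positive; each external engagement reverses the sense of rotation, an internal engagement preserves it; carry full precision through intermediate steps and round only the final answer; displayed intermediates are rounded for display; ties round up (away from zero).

1.4588

topology: single-mesh involute geometry — m = 1.515, 12T/38T pair
base radii: r_b1 = 8.356190, r_b2 = 26.461267
tip radii: r_a1 = 10.605000, r_a2 = 30.300000
no profile shift: α' = α, a' = a
action lengths: √(r_a1²−r_b1²) = 6.529940, √(r_a2²−r_b2²) = 14.761142
base pitch p_b = π·m·cos α = 4.375291
CR = (6.529940 + 14.761142 − 37.875000·sin 23.18000°)/4.375291 = 1.458803
contact ratio ≈ 1.4588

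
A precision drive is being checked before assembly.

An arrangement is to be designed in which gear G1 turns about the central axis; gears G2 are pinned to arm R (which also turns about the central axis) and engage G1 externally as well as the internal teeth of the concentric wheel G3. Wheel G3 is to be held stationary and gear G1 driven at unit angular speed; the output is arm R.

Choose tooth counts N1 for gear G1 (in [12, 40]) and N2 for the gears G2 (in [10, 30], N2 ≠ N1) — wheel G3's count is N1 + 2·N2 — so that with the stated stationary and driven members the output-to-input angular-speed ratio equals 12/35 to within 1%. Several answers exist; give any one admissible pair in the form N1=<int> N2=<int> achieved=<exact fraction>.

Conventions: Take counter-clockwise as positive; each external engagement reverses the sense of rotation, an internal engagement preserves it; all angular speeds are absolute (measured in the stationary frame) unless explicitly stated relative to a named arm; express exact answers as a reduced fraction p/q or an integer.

class = planetary set [ratio 12/35 wanted; Willis about the carrier]
Willis with ω_ring = 0: ω_arm/ω_sun = N1/(N1+N3); set equal to 12/35  ⇒  N3/N1 = 1/(12/35) − 1 = 23/12
N3 = N1 + 2·N2  ⇒  N2/N1 = (N3/N1 − 1)/2 = (23/12 − 1)/2 = 11/24
smallest multiple with N1 ≥ 12 and N2 ≥ 10: k = 1  ⇒  N1 = 1·24 = 24, N2 = 1·11 = 11 (N1 ≤ 40, N2 ≤ 30, N2 ≠ N1 ✓), N3 = 24 + 2·11 = 46
check: N1/(N1+N3) with N1 = 24, N3 = 46 gives 12/35; |achieved − target| = 0 ≤ 3/875 ✓

N1=24 N2=11 achieved=12/35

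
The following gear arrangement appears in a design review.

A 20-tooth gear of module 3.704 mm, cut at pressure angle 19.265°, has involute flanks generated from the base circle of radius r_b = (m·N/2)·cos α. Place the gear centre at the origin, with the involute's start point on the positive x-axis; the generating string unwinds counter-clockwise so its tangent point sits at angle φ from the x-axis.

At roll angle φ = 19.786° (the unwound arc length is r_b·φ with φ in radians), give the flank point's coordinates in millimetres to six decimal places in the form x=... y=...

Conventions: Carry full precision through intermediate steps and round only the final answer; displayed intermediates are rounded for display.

x=36.989011 y=0.474287

recognized (one wheel, involute flank): single-mesh tooth geometry, m = 3.704, N = 20
pitch radius r_p = m·N/2 = 3.704·20/2 = 37.040000
base radius r_b = r_p·cos α = 37.040000·cos 19.265° = 34.965859
roll angle φ = 19.786° = 0.34533085 rad
x = r_b·(cos φ + φ·sin φ) = 36.989011
y = r_b·(sin φ − φ·cos φ) = 0.474287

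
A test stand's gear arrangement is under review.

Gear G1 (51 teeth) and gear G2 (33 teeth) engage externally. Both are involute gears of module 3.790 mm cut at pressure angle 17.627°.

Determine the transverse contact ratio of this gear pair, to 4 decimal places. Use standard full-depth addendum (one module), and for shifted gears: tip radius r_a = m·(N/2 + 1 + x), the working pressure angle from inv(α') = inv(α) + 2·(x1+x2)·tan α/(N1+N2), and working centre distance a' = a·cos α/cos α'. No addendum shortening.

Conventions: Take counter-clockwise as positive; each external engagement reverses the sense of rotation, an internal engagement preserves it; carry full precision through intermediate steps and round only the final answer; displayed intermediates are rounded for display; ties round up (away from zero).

class = single-mesh tooth geometry [involute pair 51T × 33T, m = 3.790]
base radii: r_b1 = 92.107331, r_b2 = 59.598861
tip radii: r_a1 = 100.435000, r_a2 = 66.325000
no profile shift: α' = α, a' = a
action lengths: √(r_a1²−r_b1²) = 40.042837, √(r_a2²−r_b2²) = 29.102944
base pitch p_b = π·m·cos α = 11.347597
CR = (40.042837 + 29.102944 − 159.180000·sin 17.62700°)/11.347597 = 1.845593
contact ratio ≈ 1.8456

1.8456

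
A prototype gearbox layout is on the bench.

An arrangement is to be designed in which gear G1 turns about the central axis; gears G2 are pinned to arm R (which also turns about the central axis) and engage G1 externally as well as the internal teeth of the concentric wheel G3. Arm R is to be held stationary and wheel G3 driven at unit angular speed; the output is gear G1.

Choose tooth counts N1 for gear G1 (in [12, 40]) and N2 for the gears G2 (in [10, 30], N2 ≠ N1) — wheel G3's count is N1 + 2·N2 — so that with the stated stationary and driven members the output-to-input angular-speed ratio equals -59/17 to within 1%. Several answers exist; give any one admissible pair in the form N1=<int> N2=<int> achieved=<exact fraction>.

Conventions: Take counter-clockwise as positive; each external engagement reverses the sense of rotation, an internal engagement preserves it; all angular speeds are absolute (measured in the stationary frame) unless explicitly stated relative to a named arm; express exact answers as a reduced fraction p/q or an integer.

design class (target -59/17): planetary set
Willis with ω_arm = 0: ω_sun/ω_ring = −N3/N1; set equal to -59/17  ⇒  N3/N1 = −(-59/17) = 59/17
N3 = N1 + 2·N2  ⇒  N2/N1 = (N3/N1 − 1)/2 = (59/17 − 1)/2 = 21/17
smallest multiple with N1 ≥ 12 and N2 ≥ 10: k = 1  ⇒  N1 = 1·17 = 17, N2 = 1·21 = 21 (N1 ≤ 40, N2 ≤ 30, N2 ≠ N1 ✓), N3 = 17 + 2·21 = 59
check: −N3/N1 with N1 = 17, N3 = 59 gives -59/17; |achieved − target| = 0 ≤ 59/1700 ✓

N1=17 N2=21 achieved=-59/17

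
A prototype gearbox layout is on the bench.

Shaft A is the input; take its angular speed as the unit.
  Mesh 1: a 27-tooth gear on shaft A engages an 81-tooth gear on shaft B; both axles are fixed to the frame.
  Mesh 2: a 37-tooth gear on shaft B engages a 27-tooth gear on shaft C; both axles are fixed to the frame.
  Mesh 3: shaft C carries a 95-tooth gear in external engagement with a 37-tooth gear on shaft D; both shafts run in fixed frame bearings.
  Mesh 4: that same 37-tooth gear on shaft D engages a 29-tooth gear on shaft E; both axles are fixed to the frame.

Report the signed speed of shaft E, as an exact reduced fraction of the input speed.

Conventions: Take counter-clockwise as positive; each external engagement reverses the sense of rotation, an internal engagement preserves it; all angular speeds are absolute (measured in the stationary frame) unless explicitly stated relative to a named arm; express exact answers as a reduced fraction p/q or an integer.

4-mesh fixed-axis compound train (all bearings frame-fixed)
mesh 1 [27T→81T]: |ω|/ω_in = 1×27/81 = 1/3, sense flips to −
mesh 2 [37T→27T]: |ω|/ω_in = (1/3)×37/27 = 37/81, sense flips to +
mesh 3 [95T→37T]: |ω|/ω_in = (37/81)×95/37 = 95/81, sense flips to −
mesh 4 [37T→29T]: |ω|/ω_in = (95/81)×37/29 = 3515/2349, sense flips to +
signed output speed (× input speed) = 3515/2349

3515/2349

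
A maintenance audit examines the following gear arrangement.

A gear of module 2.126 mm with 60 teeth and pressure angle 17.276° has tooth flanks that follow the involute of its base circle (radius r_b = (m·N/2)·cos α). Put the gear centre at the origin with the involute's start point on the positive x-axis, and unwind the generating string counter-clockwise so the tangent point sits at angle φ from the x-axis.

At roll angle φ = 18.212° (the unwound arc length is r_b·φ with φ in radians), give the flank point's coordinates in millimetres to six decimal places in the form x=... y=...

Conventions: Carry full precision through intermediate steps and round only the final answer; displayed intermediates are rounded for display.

x=63.901940 y=0.645394

recognized (one wheel, involute flank): single-mesh tooth geometry, m = 2.126, N = 60
pitch radius r_p = m·N/2 = 2.126·60/2 = 63.780000
base radius r_b = r_p·cos α = 63.780000·cos 17.276° = 60.902583
roll angle φ = 18.212° = 0.31785936 rad
x = r_b·(cos φ + φ·sin φ) = 63.901940
y = r_b·(sin φ − φ·cos φ) = 0.645394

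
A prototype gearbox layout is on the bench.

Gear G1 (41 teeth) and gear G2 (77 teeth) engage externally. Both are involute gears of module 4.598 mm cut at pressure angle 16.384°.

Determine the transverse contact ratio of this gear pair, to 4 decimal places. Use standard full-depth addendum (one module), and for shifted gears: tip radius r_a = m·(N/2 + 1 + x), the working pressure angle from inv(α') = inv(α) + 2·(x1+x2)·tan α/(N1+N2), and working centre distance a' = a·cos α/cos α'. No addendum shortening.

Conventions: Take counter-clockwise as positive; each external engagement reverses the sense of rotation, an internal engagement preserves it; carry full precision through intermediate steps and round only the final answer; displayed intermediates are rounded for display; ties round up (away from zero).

topology: single-mesh involute geometry — m = 4.598, 41T/77T pair
base radii: r_b1 = 90.431404, r_b2 = 169.834588
tip radii: r_a1 = 98.857000, r_a2 = 181.621000
no profile shift: α' = α, a' = a
action lengths: √(r_a1²−r_b1²) = 39.935793, √(r_a2²−r_b2²) = 64.361481
base pitch p_b = π·m·cos α = 13.858470
CR = (39.935793 + 64.361481 − 271.282000·sin 16.38400°)/13.858470 = 2.004247
contact ratio ≈ 2.0042

2.0042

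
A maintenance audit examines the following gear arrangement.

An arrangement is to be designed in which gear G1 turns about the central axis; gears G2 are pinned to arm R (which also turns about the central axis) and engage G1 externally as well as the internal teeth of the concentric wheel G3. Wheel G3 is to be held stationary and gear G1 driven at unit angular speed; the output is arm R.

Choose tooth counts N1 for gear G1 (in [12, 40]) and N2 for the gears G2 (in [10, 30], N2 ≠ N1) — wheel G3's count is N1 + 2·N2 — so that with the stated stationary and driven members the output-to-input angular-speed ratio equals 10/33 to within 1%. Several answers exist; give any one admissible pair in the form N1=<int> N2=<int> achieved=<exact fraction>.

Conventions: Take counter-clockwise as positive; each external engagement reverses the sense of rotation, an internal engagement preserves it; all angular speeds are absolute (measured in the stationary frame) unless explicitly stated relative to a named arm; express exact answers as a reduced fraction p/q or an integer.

N1=20 N2=13 achieved=10/33

design class (target 10/33): planetary set
Willis with ω_ring = 0: ω_arm/ω_sun = N1/(N1+N3); set equal to 10/33  ⇒  N3/N1 = 1/(10/33) − 1 = 23/10
N3 = N1 + 2·N2  ⇒  N2/N1 = (N3/N1 − 1)/2 = (23/10 − 1)/2 = 13/20
smallest multiple with N1 ≥ 12 and N2 ≥ 10: k = 1  ⇒  N1 = 1·20 = 20, N2 = 1·13 = 13 (N1 ≤ 40, N2 ≤ 30, N2 ≠ N1 ✓), N3 = 20 + 2·13 = 46
check: N1/(N1+N3) with N1 = 20, N3 = 46 gives 10/33; |achieved − target| = 0 ≤ 1/330 ✓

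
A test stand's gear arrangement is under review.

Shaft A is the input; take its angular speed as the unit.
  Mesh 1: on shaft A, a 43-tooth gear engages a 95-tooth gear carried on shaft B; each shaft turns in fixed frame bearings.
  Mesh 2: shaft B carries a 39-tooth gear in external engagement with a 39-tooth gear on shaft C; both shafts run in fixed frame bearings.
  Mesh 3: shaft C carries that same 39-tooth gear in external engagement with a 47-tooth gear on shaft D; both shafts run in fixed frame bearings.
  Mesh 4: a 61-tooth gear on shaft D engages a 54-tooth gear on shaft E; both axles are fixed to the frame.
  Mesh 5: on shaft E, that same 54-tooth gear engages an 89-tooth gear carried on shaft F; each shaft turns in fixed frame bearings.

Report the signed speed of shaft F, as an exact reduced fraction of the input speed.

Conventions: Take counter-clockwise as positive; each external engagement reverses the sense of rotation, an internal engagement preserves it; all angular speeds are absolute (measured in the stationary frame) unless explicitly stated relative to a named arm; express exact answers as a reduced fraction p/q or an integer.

5-mesh fixed-axis compound train (all bearings frame-fixed)
mesh 1 [43T→95T]: |ω|/ω_in = 1×43/95 = 43/95, sense flips to −
mesh 2 [39T→39T]: |ω|/ω_in = (43/95)×39/39 = 43/95, sense flips to +
mesh 3 [39T→47T]: |ω|/ω_in = (43/95)×39/47 = 1677/4465, sense flips to −
mesh 4 [61T→54T]: |ω|/ω_in = (1677/4465)×61/54 = 34099/80370, sense flips to +
mesh 5 [54T→89T]: |ω|/ω_in = (34099/80370)×54/89 = 102297/397385, sense flips to −
signed output speed (× input speed) = -102297/397385

-102297/397385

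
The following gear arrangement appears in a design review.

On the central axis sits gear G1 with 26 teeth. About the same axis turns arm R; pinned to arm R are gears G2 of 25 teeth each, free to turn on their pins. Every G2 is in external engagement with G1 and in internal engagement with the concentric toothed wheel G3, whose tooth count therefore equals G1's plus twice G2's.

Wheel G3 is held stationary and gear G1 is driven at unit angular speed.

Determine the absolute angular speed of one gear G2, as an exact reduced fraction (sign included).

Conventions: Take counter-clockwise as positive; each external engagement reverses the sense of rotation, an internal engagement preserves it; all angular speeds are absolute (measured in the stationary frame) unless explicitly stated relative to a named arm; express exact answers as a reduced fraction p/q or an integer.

planetary set (26T centre, 25T on arm, 76T internal) — Willis relation
ring teeth: 26 + 2·25 = 76
26(ω_sun−ω_arm) = −76(ω_ring−ω_arm),  ω_ring = 0, ω_sun = 1
26(1−ω_arm) = −76(0−ω_arm)  ⇒  102·ω_arm = 26  ⇒  ω_arm = 13/51
sun–planet mesh: 26·(1−13/51) = −25·(ω_p−ω_arm)  ⇒  ω_p−ω_arm = -988/1275
ω_p = 13/51 − 988/1275 = -13/25
exact speed ratio = -13/25

-13/25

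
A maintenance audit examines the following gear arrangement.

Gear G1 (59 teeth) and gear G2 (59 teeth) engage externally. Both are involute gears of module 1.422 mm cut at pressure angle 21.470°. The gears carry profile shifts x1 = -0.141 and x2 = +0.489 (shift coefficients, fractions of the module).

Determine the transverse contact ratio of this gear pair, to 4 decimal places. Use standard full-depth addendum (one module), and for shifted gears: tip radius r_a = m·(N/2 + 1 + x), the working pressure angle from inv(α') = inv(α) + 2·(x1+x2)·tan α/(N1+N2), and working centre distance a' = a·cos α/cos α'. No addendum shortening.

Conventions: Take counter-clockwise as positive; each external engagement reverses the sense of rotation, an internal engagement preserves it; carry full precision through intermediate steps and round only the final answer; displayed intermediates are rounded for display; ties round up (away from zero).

topology: single-mesh involute geometry — m = 1.422, 59T/59T pair
base radii: r_b1 = 39.038131, r_b2 = 39.038131
tip radii: r_a1 = 43.170498, r_a2 = 44.066358
inv(α') = inv(21.470°) + 2·(-0.141+0.489)·tan α/(59+59) = 0.02090340  ⇒  α' = 22.29385°
a' = a·cos α / cos α' = 83.8980·cos 21.470°/cos 22.29385° = 84.383921
action lengths: √(r_a1²−r_b1²) = 18.431392, √(r_a2²−r_b2²) = 20.441825
base pitch p_b = π·m·cos α = 4.157353
CR = (18.431392 + 20.441825 − 84.383921·sin 22.29385°)/4.157353 = 1.650475
contact ratio ≈ 1.6505

1.6505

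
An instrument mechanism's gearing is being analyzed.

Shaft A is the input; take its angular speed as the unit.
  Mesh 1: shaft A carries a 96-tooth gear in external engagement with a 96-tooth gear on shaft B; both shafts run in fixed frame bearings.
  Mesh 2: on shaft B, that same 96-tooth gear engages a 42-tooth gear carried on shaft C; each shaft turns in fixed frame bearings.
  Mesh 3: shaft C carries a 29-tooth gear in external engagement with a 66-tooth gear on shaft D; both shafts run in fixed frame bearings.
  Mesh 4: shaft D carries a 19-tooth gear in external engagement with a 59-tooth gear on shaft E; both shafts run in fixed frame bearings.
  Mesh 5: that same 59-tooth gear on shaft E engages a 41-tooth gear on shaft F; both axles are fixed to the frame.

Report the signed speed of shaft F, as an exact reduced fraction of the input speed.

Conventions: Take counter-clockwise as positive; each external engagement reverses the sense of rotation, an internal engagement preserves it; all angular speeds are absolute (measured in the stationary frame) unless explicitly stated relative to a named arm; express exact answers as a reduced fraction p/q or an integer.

5-mesh fixed-axis compound train (all bearings frame-fixed)
mesh 1 [96T→96T]: |ω|/ω_in = 1×96/96 = 1, sense flips to −
mesh 2 [96T→42T]: |ω|/ω_in = 1×96/42 = 16/7, sense flips to +
mesh 3 [29T→66T]: |ω|/ω_in = (16/7)×29/66 = 232/231, sense flips to −
mesh 4 [19T→59T]: |ω|/ω_in = (232/231)×19/59 = 4408/13629, sense flips to +
mesh 5 [59T→41T]: |ω|/ω_in = (4408/13629)×59/41 = 4408/9471, sense flips to −
signed output speed (× input speed) = -4408/9471

-4408/9471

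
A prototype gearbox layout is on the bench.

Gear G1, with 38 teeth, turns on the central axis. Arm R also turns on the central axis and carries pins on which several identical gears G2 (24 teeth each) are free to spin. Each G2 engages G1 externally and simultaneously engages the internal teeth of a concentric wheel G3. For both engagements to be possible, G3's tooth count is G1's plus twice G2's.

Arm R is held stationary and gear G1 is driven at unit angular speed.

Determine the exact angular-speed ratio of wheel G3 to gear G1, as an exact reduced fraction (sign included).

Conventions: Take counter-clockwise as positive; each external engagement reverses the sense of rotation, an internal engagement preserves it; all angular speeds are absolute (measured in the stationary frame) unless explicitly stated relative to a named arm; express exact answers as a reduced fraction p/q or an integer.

-19/43

class = planetary set [G3 = 38+2·24 = 86; Willis about the carrier]
ring teeth: 38 + 2·24 = 86
38(ω_sun−ω_arm) = −86(ω_ring−ω_arm),  ω_arm = 0, ω_sun = 1
ω_ring = 0 − (38/86)(1−0) = -19/43
ω_out/ω_in = -19/43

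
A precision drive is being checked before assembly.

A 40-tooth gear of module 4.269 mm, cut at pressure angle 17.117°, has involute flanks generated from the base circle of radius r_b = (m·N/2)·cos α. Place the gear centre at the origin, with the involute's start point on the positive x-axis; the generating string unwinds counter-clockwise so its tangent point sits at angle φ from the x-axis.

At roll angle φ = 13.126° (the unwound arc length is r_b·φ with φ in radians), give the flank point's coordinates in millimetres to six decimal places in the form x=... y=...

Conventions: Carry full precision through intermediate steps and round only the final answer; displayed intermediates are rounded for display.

recognized (one wheel, involute flank): single-mesh tooth geometry, m = 4.269, N = 40
pitch radius r_p = m·N/2 = 4.269·40/2 = 85.380000
base radius r_b = r_p·cos α = 85.380000·cos 17.117° = 81.598155
roll angle φ = 13.126° = 0.22909192 rad
x = r_b·(cos φ + φ·sin φ) = 83.711404
y = r_b·(sin φ − φ·cos φ) = 0.325317

x=83.711404 y=0.325317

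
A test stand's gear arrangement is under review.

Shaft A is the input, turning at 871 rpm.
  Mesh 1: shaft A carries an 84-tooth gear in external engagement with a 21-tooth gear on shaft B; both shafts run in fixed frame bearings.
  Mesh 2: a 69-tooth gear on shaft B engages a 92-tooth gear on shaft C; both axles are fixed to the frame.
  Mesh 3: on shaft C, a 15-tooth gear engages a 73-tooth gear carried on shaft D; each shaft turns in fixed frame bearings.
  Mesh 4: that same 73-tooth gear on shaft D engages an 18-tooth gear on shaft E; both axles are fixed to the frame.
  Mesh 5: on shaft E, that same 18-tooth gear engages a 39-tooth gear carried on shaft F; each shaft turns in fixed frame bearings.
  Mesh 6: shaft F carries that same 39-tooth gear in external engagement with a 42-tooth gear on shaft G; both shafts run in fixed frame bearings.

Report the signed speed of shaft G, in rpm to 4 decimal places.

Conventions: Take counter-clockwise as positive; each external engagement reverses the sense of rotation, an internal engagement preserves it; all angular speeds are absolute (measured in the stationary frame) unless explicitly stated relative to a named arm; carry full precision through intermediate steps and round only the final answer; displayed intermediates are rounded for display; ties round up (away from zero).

+933.2143 rpm

recognized (7 fixed axles, 6 meshes): fixed-axis compound train
mesh 1 [84T→21T]: ω = 871.0000×84/21 = 3484.0000 rpm, sense flips to −
mesh 2 [69T→92T]: ω = 3484.0000×69/92 = 2613.0000 rpm, sense flips to +
mesh 3 [15T→73T]: ω = 2613.0000×15/73 = 536.9178 rpm, sense flips to −
mesh 4 [73T→18T]: ω = 536.9178×73/18 = 2177.5000 rpm, sense flips to +
mesh 5 [18T→39T]: ω = 2177.5000×18/39 = 1005.0000 rpm, sense flips to −
mesh 6 [39T→42T]: ω = 1005.0000×39/42 = 933.2143 rpm, sense flips to +
signed output speed = +933.2143 rpm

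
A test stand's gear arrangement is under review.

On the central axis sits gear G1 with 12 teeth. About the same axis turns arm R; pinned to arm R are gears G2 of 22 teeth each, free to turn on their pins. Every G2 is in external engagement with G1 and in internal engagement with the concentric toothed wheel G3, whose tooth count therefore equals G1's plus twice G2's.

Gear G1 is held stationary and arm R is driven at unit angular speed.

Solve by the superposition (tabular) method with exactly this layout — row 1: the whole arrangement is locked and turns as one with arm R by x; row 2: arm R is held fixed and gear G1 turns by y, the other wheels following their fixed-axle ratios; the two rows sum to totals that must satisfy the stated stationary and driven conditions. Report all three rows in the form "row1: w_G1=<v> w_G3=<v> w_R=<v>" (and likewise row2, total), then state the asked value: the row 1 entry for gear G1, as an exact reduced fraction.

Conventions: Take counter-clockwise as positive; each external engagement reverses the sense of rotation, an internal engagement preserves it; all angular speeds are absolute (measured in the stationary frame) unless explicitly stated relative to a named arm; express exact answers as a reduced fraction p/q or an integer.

topology: planetary set — G1 12T / G2 22T / G3 56T, arm = carrier (Willis)
row 1 (train locked, turned with arm): all members turn x
superposition row 2 [arm held]: sun y, ring −(12/56)·y, arm 0
boundary: total ω_sun = x + y = 0 and total ω_arm = x = 1  ⇒  y = -1, x = 1
row 2 ring = −(12/56)·(-1) = 3/14
totals (row 1 + row 2): sun 1 + (-1) = 0, ring 1 + 3/14 = 17/14, arm 1 + 0 = 1
asked cell (row1, sun) = 1

row1: w_G1=1 w_G3=1 w_R=1
row2: w_G1=-1 w_G3=3/14 w_R=0
total: w_G1=0 w_G3=17/14 w_R=1
asked value: 1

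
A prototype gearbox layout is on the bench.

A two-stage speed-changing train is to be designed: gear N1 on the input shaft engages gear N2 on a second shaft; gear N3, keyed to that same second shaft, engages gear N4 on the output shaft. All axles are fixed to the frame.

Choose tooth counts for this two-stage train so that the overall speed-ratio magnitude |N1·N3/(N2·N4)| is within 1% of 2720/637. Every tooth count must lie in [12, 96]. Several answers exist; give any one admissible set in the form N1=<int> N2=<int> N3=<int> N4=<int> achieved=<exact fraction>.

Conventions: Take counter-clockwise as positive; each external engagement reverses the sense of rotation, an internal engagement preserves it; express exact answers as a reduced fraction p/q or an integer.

topology: fixed-axis compound train — 2 stages, target 2720/637
target = 2720/637 in lowest terms: an exact hit needs N1·N3 = k·2720 and N2·N4 = k·637 for one integer k, every count in [12, 96]; additionally prefer no 1:1 stage (N1 ≠ N2, N3 ≠ N4)
k = 1: N1·N3 = 2720 = 32·85, N2·N4 = 637 = 13·49
achieved = 32·85/(13·49) = 2720/637; |achieved − target| = 0 ≤ 136/3185 ✓

N1=32 N2=13 N3=85 N4=49 achieved=2720/637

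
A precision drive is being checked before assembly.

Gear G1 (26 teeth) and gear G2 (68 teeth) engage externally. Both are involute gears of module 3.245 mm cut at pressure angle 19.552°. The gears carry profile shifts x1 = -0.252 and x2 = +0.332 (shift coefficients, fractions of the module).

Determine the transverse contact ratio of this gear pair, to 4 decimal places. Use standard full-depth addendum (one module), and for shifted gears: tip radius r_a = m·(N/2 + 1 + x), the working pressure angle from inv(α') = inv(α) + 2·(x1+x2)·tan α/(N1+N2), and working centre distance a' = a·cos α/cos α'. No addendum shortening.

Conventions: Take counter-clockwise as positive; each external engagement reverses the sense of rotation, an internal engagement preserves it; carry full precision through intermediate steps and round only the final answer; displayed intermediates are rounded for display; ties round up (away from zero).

class = single-mesh tooth geometry [involute pair 26T × 68T, m = 3.245]
base radii: r_b1 = 39.752535, r_b2 = 103.968168
tip radii: r_a1 = 44.612260, r_a2 = 114.652340
inv(α') = inv(19.552°) + 2·(-0.252+0.332)·tan α/(26+68) = 0.01449800  ⇒  α' = 19.82253°
a' = a·cos α / cos α' = 152.5150·cos 19.552°/cos 19.82253° = 152.772882
action lengths: √(r_a1²−r_b1²) = 20.248203, √(r_a2²−r_b2²) = 48.329899
base pitch p_b = π·m·cos α = 9.606636
CR = (20.248203 + 48.329899 − 152.772882·sin 19.82253°)/9.606636 = 1.745835
contact ratio ≈ 1.7458

1.7458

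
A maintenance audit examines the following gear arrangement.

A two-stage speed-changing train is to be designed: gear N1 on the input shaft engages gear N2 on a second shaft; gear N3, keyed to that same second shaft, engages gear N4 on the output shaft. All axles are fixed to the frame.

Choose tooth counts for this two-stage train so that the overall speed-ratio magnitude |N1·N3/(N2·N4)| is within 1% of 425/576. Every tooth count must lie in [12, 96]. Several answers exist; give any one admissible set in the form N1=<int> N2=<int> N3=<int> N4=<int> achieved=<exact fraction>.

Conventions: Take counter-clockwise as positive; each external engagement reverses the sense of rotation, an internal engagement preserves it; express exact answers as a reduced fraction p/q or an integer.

class = fixed-axis compound train [2-stage, 425/576 wanted]
target = 425/576 in lowest terms: an exact hit needs N1·N3 = k·425 and N2·N4 = k·576 for one integer k, every count in [12, 96]; additionally prefer no 1:1 stage (N1 ≠ N2, N3 ≠ N4)
k = 1: N1·N3 = 425 = 17·25, N2·N4 = 576 = 12·48
achieved = 17·25/(12·48) = 425/576; |achieved − target| = 0 ≤ 17/2304 ✓

N1=17 N2=12 N3=25 N4=48 achieved=425/576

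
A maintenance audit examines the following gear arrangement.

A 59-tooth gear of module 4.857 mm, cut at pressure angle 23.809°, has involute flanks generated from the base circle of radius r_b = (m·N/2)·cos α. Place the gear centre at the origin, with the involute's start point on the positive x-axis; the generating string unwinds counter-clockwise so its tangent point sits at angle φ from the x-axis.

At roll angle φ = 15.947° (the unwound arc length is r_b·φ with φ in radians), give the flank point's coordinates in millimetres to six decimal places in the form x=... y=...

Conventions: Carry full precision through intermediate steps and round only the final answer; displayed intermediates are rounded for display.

x=136.067238 y=0.934850

single-mesh involute tooth geometry (59T wheel at module 4.857)
pitch radius r_p = m·N/2 = 4.857·59/2 = 143.281500
base radius r_b = r_p·cos α = 143.281500·cos 23.809° = 131.087710
roll angle φ = 15.947° = 0.27832766 rad
x = r_b·(cos φ + φ·sin φ) = 136.067238
y = r_b·(sin φ − φ·cos φ) = 0.934850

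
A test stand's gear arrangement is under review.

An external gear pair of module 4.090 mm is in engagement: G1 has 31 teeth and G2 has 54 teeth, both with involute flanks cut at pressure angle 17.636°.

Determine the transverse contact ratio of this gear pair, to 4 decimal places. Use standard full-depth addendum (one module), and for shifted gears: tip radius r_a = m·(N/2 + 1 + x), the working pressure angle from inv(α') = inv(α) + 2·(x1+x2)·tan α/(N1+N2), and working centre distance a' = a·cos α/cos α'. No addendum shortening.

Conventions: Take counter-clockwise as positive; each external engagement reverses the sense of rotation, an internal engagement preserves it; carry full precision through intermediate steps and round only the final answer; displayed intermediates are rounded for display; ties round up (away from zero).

single-mesh involute tooth geometry (31T engaging 54T at module 4.090)
base radii: r_b1 = 60.415466, r_b2 = 105.239845
tip radii: r_a1 = 67.485000, r_a2 = 114.520000
no profile shift: α' = α, a' = a
action lengths: √(r_a1²−r_b1²) = 30.069863, √(r_a2²−r_b2²) = 45.159777
base pitch p_b = π·m·cos α = 12.245212
CR = (30.069863 + 45.159777 − 173.825000·sin 17.63600°)/12.245212 = 1.842851
contact ratio ≈ 1.8429

1.8429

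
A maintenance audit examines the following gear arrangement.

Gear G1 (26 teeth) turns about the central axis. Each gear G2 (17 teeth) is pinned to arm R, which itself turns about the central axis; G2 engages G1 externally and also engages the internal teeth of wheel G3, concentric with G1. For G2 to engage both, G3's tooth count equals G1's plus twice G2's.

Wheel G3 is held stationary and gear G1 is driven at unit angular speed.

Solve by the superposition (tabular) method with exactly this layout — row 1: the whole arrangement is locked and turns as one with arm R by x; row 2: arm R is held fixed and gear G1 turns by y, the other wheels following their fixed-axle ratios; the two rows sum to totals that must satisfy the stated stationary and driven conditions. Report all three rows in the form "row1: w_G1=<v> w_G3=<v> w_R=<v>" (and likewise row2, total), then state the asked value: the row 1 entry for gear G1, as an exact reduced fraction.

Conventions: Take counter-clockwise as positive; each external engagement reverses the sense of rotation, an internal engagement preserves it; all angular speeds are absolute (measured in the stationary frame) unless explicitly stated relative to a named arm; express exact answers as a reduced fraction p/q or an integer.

row1: w_G1=13/43 w_G3=13/43 w_R=13/43
row2: w_G1=30/43 w_G3=-13/43 w_R=0
total: w_G1=1 w_G3=0 w_R=13/43
asked value: 13/43

class = planetary set [G3 = 26+2·17 = 60; Willis about the carrier]
row 1 (train locked, turned with arm): all members turn x
row 2: sun turns y, ring = −(26/60)·y, arm 0
boundary: total ω_ring = x − (26/60)·y = 0 and total ω_sun = x + y = 1  ⇒  y = 30/43, x = 13/43
row 2 ring = −(26/60)·30/43 = -13/43
totals (row 1 + row 2): sun 13/43 + 30/43 = 1, ring 13/43 + (-13/43) = 0, arm 13/43 + 0 = 13/43
asked cell (row1, sun) = 13/43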